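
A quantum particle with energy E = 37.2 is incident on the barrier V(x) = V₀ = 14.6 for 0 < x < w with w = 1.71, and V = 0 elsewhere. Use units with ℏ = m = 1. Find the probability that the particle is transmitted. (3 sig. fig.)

T = 0.953

Above the barrier the interior wavenumber is k₂ = √(2m(E − V₀))/ℏ = 6.723, giving phase k₂w = 11.50.
Matching at both interfaces gives T⁻¹ = 1 + V₀² sin²(k₂w) / [4E(E − V₀)] = 1.049, hence T = 0.953.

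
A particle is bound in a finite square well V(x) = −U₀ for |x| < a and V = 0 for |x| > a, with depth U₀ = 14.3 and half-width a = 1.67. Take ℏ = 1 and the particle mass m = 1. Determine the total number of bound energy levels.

Define the well-strength parameter z₀ = (a/ℏ)√(2mU₀) = 1.67 × √(2·1·14.3) = 8.931.
A new bound state (alternating even/odd) appears each time z₀ passes a multiple of π/2, so N = ⌊2z₀/π⌋ + 1 = ⌊5.686⌋ + 1 = 6.

N = 6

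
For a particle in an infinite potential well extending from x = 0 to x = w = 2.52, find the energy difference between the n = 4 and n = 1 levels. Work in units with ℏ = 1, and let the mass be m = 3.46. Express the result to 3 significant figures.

ΔE = 3.37

E_n = n²π²ℏ²/(2mw²), so ΔE = (4² − 1²) π²ℏ²/(2mw²).
ΔE = 15 × π² / (2 × 3.46 × 2.52²) = 3.369.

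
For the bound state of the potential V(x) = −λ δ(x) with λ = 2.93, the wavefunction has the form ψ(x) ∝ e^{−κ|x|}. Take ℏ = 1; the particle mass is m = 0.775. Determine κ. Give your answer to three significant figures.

Integrating the TISE across x = 0 gives the cusp condition ψ'(0⁺) − ψ'(0⁻) = −(2mλ/ℏ²)ψ(0).
With ψ ∝ e^{−κ|x|} this yields −2κ = −2mλ/ℏ², so κ = mλ/ℏ² = 2.271.

κ = 2.27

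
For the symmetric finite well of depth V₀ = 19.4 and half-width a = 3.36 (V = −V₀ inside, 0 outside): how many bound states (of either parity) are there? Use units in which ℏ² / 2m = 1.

Define the well-strength parameter z₀ = (a/ℏ)√(2mV₀) = 3.36 × √(2·0.5·19.4) = 14.80.
A new bound state (alternating even/odd) appears each time z₀ passes a multiple of π/2, so N = ⌊2z₀/π⌋ + 1 = ⌊9.422⌋ + 1 = 10.

N = 10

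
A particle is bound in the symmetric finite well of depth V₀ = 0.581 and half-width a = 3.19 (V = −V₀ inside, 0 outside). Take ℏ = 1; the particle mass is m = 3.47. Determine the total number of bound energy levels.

N = 5

The dimensionless depth is z₀ = a√(2mV₀)/ℏ = 3.19 × √(4.032) = 6.406.
The even/odd transcendental equations gain one root per π/2 in z₀, giving N = 1 + ⌊2z₀/π⌋ = 1 + ⌊4.078⌋ = 5.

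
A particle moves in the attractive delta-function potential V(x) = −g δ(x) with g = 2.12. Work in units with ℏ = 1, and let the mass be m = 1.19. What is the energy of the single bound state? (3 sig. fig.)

E = -2.67

The bound state is ψ(x) = √κ e^{−κ|x|}. The derivative jump ψ'(0⁺) − ψ'(0⁻) = −(2mg/ℏ²)ψ(0) fixes κ = mg/ℏ² = 2.523.
Then E = −ℏ²κ²/(2m) = −mg²/(2ℏ²) = -2.674.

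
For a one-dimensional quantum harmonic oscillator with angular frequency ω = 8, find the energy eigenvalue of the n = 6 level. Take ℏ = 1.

E = 52.0

The oscillator eigenvalues are E_n = ℏω(n + ½), so E_6 = 8 × 6.5 = 52.00.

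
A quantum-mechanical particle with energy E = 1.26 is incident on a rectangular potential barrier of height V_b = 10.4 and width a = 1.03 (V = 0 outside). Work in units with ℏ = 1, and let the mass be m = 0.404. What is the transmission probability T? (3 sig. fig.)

Since E < V_b the interior solution is evanescent with decay constant κ = √(2m(V_b − E))/ℏ = 2.718.
κa = 2.799, sinh(κa) = 8.184.
Matching ψ, ψ′ at both faces gives T = [1 + V_b² sinh²(κa) / (4E(V_b − E))]⁻¹ = 1/158.3 = 0.00632.

T = 0.00632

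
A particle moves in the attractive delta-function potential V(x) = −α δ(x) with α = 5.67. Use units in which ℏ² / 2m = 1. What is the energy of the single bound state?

E = -8.04

For x ≠ 0 the bound state is ψ ∝ e^{−κ|x|}; integrating the TISE across the delta gives the cusp condition 2κ = 2mα/ℏ², so κ = 2.835.
Then E = −ℏ²κ²/(2m) = −mα²/(2ℏ²) = -8.037.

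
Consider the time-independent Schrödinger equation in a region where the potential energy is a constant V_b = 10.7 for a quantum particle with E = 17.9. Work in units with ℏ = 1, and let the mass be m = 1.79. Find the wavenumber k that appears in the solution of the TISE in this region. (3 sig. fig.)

With E > V_b the solution is oscillatory, ψ ∝ e^{±ikx} with k = √(2m(E − V_b))/ℏ.
k = √(2 × 1.79 × 7.2) = 5.077.

k = 5.08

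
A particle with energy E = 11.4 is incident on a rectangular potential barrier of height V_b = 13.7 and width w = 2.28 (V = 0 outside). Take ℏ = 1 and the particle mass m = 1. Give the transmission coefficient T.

T = 0.000126

E < V_b: inside the barrier ψ ∝ e^{±κx} with κ = √(2m(V_b − E))/ℏ = 2.145.
κw = 4.890, sinh(κw) = 66.48.
The exact tunnelling result is T⁻¹ = 1 + V_b² sinh²(κw) / [4E(V_b − E)] = 7909, so T = 0.000126.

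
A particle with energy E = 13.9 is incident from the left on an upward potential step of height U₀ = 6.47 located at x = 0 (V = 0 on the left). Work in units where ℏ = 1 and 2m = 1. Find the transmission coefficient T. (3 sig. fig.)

T = 0.976

On each side the TISE gives plane waves with k = √(2m(E − V))/ℏ: k₁ = √(2·½·13.9) = 3.728, k₂ = √(2·½·7.43) = 2.726.
Continuity of ψ and ψ′ at the step yields the reflection amplitude r = (k₁ − k₂)/(k₁ + k₂) = 0.1553; thus R = |r|² = 0.02413, T = 0.9759.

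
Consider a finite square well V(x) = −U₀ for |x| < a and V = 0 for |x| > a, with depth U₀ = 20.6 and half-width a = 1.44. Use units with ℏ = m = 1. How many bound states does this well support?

The dimensionless depth is z₀ = a√(2mU₀)/ℏ = 1.44 × √(41.20) = 9.243.
The even/odd transcendental equations gain one root per π/2 in z₀, giving N = 1 + ⌊2z₀/π⌋ = 1 + ⌊5.884⌋ = 6.

N = 6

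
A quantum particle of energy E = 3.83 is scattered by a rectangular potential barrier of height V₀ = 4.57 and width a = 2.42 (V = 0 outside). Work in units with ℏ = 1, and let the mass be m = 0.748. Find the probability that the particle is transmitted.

E < V₀: inside the barrier ψ ∝ e^{±κx} with κ = √(2m(V₀ − E))/ℏ = 1.052.
κa = 2.546, sinh(κa) = 6.340.
Matching ψ, ψ′ at both faces gives T = [1 + V₀² sinh²(κa) / (4E(V₀ − E))]⁻¹ = 1/75.05 = 0.0133.

T = 0.0133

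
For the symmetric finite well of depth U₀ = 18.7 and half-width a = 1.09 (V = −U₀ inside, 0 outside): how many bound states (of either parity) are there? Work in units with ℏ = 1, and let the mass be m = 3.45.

The dimensionless depth is z₀ = a√(2mU₀)/ℏ = 1.09 × √(129.0) = 12.38.
A new bound state (alternating even/odd) appears each time z₀ passes a multiple of π/2, so N = ⌊2z₀/π⌋ + 1 = ⌊7.882⌋ + 1 = 8.

N = 8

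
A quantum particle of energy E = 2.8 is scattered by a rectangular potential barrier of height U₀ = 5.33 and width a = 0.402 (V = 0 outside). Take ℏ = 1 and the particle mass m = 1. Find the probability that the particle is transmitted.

Since E < U₀ the interior solution is evanescent with decay constant κ = √(2m(U₀ − E))/ℏ = 2.249.
κa = 0.9043, sinh(κa) = 1.033.
Matching ψ, ψ′ at both faces gives T = [1 + U₀² sinh²(κa) / (4E(U₀ − E))]⁻¹ = 1/2.069 = 0.483.

T = 0.483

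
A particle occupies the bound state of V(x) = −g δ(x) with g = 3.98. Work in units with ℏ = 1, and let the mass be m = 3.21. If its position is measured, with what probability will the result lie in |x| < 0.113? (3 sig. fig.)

P = 0.944

The normalised bound state is ψ = √κ e^{−κ|x|} with κ = mg/ℏ² = 12.78.
P(|x| < d) = ∫_{−d}^{d} κ e^{−2κ|x|} dx = 1 − e^{−2κd} = 1 − e^{−2.887} = 0.9443.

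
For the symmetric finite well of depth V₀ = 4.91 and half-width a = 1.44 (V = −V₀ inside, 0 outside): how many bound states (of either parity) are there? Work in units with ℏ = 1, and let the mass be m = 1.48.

The dimensionless depth is z₀ = a√(2mV₀)/ℏ = 1.44 × √(14.53) = 5.490.
The even/odd transcendental equations gain one root per π/2 in z₀, giving N = 1 + ⌊2z₀/π⌋ = 1 + ⌊3.495⌋ = 4.

N = 4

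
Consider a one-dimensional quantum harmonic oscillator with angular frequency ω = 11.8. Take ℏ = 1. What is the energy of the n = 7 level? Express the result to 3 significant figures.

The oscillator eigenvalues are E_n = ℏω(n + ½), so E_7 = 11.8 × 7.5 = 88.50.

E = 88.5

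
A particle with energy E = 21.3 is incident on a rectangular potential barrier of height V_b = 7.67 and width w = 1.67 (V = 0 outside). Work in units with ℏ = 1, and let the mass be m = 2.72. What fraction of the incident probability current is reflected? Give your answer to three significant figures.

R = 0.0456

E > V_b: inside the barrier k₂ = √(2m(E − V_b))/ℏ = 8.611, k₂w = 14.38.
Matching at both interfaces gives T⁻¹ = 1 + V_b² sin²(k₂w) / [4E(E − V_b)] = 1.048, hence T = 0.954.
R = 1 − T = 0.0456.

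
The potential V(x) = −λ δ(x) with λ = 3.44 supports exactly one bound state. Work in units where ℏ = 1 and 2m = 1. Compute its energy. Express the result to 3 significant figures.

For x ≠ 0 the bound state is ψ ∝ e^{−κ|x|}; integrating the TISE across the delta gives the cusp condition 2κ = 2mλ/ℏ², so κ = 1.720.
Then E = −ℏ²κ²/(2m) = −mλ²/(2ℏ²) = -2.958.

E = -2.96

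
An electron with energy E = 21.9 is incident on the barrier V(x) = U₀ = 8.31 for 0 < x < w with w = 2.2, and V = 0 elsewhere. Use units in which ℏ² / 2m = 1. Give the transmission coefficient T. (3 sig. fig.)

T = 0.949

E > U₀: inside the barrier k₂ = √(2m(E − U₀))/ℏ = 3.686, k₂w = 8.110.
Matching at both interfaces gives T⁻¹ = 1 + U₀² sin²(k₂w) / [4E(E − U₀)] = 1.054, hence T = 0.949.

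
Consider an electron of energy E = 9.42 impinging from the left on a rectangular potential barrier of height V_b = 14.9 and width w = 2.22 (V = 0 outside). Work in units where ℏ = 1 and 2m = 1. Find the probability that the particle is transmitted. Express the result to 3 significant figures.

E < V_b: inside the barrier ψ ∝ e^{±κx} with κ = √(2m(V_b − E))/ℏ = 2.341.
κw = 5.197, sinh(κw) = 90.35.
The exact tunnelling result is T⁻¹ = 1 + V_b² sinh²(κw) / [4E(V_b − E)] = 8778, so T = 0.000114.

T = 0.000114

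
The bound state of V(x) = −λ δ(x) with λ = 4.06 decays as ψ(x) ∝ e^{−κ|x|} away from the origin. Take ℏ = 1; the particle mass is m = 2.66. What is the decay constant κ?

Integrating the TISE across x = 0 gives the cusp condition ψ'(0⁺) − ψ'(0⁻) = −(2mλ/ℏ²)ψ(0).
With ψ ∝ e^{−κ|x|} this yields −2κ = −2mλ/ℏ², so κ = mλ/ℏ² = 10.80.

κ = 10.8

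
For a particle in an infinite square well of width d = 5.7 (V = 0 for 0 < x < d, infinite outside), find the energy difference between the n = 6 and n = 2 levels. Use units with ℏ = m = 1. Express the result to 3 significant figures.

E_n = n²π²ℏ²/(2md²), so ΔE = (6² − 2²) π²ℏ²/(2md²).
ΔE = 32 × π² / (2 × 1 × 5.7²) = 4.860.

ΔE = 4.86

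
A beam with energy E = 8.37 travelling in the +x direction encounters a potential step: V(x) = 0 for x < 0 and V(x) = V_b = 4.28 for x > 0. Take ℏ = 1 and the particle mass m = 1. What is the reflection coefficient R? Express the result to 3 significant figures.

R = 0.0314

The wavenumbers are k₁ = √(2mE)/ℏ = 4.091 on the left and k₂ = √(2m(E − V_b))/ℏ = 2.860 on the right.
Continuity of ψ and ψ′ at the step yields the reflection amplitude r = (k₁ − k₂)/(k₁ + k₂) = 0.1771; thus R = |r|² = 0.03138, T = 0.9686.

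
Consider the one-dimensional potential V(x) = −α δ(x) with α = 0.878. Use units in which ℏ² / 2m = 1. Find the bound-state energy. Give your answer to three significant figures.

For x ≠ 0 the bound state is ψ ∝ e^{−κ|x|}; integrating the TISE across the delta gives the cusp condition 2κ = 2mα/ℏ², so κ = 0.4390.
Then E = −ℏ²κ²/(2m) = −mα²/(2ℏ²) = -0.1927.

E = -0.193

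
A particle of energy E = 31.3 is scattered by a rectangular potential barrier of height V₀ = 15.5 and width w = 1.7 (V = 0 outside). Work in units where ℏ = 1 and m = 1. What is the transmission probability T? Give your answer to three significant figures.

T = 0.998

Above the barrier the interior wavenumber is k₂ = √(2m(E − V₀))/ℏ = 5.621, giving phase k₂w = 9.556.
Matching at both interfaces gives T⁻¹ = 1 + V₀² sin²(k₂w) / [4E(E − V₀)] = 1.002, hence T = 0.998.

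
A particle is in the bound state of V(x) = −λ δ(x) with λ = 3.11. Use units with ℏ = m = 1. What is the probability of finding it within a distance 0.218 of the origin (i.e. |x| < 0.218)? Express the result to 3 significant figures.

P = 0.742

The normalised bound state is ψ = √κ e^{−κ|x|} with κ = mλ/ℏ² = 3.110.
P(|x| < d) = ∫_{−d}^{d} κ e^{−2κ|x|} dx = 1 − e^{−2κd} = 1 − e^{−1.356} = 0.7423.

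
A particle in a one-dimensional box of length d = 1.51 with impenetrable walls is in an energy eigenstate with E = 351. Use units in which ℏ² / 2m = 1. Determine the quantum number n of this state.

n = 9

For an infinite well E_n = n²π²ℏ²/(2md²), so n = (d/πℏ)√(2mE).
n = (1.51/π) × √(2 × 0.5 × 351) = 9.005 → n = 9.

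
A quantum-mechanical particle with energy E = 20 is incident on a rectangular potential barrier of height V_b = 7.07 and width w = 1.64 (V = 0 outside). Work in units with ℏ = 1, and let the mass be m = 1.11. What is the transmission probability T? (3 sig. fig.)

T = 0.983

E > V_b: inside the barrier k₂ = √(2m(E − V_b))/ℏ = 5.358, k₂w = 8.787.
Matching at both interfaces gives T⁻¹ = 1 + V_b² sin²(k₂w) / [4E(E − V_b)] = 1.017, hence T = 0.983.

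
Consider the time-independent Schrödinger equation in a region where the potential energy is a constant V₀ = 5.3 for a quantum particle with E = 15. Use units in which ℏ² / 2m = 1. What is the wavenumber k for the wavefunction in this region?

k = 3.11

With E > V₀ the solution is oscillatory, ψ ∝ e^{±ikx} with k = √(2m(E − V₀))/ℏ.
k = √(2 × 0.5 × 9.7) = 3.114.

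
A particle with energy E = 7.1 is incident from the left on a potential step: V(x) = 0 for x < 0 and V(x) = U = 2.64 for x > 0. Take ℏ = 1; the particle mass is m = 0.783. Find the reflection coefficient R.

On each side the TISE gives plane waves with k = √(2m(E − V))/ℏ: k₁ = √(2·0.783·7.1) = 3.334, k₂ = √(2·0.783·4.46) = 2.643.
Matching ψ and ψ′ at x = 0 gives r = (k₁ − k₂)/(k₁ + k₂), so R = r² = 0.01339 and T = 1 − R = 0.9866.

R = 0.0134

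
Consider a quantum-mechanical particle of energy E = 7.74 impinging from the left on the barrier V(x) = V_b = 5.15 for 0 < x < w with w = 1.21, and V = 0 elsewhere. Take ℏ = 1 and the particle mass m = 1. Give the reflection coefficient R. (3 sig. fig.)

R = 0.0451

E > V_b: inside the barrier k₂ = √(2m(E − V_b))/ℏ = 2.276, k₂w = 2.754.
Matching at both interfaces gives T⁻¹ = 1 + V_b² sin²(k₂w) / [4E(E − V_b)] = 1.047, hence T = 0.955.
R = 1 − T = 0.0451.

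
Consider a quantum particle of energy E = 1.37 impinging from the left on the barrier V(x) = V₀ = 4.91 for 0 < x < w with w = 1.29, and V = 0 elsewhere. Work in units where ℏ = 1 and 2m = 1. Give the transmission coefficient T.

E < V₀: inside the barrier ψ ∝ e^{±κx} with κ = √(2m(V₀ − E))/ℏ = 1.881.
κw = 2.427, sinh(κw) = 5.619.
Matching ψ, ψ′ at both faces gives T = [1 + V₀² sinh²(κw) / (4E(V₀ − E))]⁻¹ = 1/40.24 = 0.0249.

T = 0.0249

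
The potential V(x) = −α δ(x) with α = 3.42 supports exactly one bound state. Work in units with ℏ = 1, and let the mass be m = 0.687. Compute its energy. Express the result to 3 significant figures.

The bound state is ψ(x) = √κ e^{−κ|x|}. The derivative jump ψ'(0⁺) − ψ'(0⁻) = −(2mα/ℏ²)ψ(0) fixes κ = mα/ℏ² = 2.350.
Then E = −ℏ²κ²/(2m) = −mα²/(2ℏ²) = -4.018.

E = -4.02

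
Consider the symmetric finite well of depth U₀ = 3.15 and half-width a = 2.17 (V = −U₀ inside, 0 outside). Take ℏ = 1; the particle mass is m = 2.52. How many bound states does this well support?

N = 6

The dimensionless depth is z₀ = a√(2mU₀)/ℏ = 2.17 × √(15.88) = 8.646.
The even/odd transcendental equations gain one root per π/2 in z₀, giving N = 1 + ⌊2z₀/π⌋ = 1 + ⌊5.504⌋ = 6.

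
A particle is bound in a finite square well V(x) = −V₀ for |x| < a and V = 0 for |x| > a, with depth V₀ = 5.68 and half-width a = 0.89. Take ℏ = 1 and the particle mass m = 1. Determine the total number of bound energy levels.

N = 2

Define the well-strength parameter z₀ = (a/ℏ)√(2mV₀) = 0.89 × √(2·1·5.68) = 3.000.
The even/odd transcendental equations gain one root per π/2 in z₀, giving N = 1 + ⌊2z₀/π⌋ = 1 + ⌊1.910⌋ = 2.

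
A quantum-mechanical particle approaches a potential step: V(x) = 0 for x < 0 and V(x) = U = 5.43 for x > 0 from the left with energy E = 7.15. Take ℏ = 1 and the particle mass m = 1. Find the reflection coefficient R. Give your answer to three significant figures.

R = 0.117

The wavenumbers are k₁ = √(2mE)/ℏ = 3.782 on the left and k₂ = √(2m(E − U))/ℏ = 1.855 on the right.
Matching ψ and ψ′ at x = 0 gives r = (k₁ − k₂)/(k₁ + k₂), so R = r² = 0.1169 and T = 1 − R = 0.8831.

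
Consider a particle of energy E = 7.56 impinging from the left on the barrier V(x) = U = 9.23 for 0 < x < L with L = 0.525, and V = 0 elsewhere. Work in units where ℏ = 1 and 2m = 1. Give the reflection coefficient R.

E < U: inside the barrier ψ ∝ e^{±κx} with κ = √(2m(U − E))/ℏ = 1.292.
κL = 0.6784, sinh(κL) = 0.7317.
The exact tunnelling result is T⁻¹ = 1 + U² sinh²(κL) / [4E(U − E)] = 1.903, so T = 0.525.
R = 1 − T = 0.475.

R = 0.475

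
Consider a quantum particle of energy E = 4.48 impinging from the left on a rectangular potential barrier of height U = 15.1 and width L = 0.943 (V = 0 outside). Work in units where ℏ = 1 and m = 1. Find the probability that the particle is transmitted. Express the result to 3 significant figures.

T = 0.000561

E < U: inside the barrier ψ ∝ e^{±κx} with κ = √(2m(U − E))/ℏ = 4.609.
κL = 4.346, sinh(κL) = 38.58.
The exact tunnelling result is T⁻¹ = 1 + U² sinh²(κL) / [4E(U − E)] = 1784, so T = 0.000561.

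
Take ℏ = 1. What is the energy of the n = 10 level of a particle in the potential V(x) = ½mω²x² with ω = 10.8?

The oscillator eigenvalues are E_n = ℏω(n + ½), so E_10 = 10.8 × 10.5 = 113.4.

E = 113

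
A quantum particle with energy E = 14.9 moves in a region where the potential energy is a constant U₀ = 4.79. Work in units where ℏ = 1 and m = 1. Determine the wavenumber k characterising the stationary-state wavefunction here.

With E > U₀ the solution is oscillatory, ψ ∝ e^{±ikx} with k = √(2m(E − U₀))/ℏ.
k = √(2 × 1 × 10.11) = 4.497.

k = 4.50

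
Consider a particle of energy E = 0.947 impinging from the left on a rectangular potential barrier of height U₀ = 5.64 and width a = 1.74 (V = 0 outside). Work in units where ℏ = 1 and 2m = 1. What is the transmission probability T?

E < U₀: inside the barrier ψ ∝ e^{±κx} with κ = √(2m(U₀ − E))/ℏ = 2.166.
κa = 3.769, sinh(κa) = 21.67.
Matching ψ, ψ′ at both faces gives T = [1 + U₀² sinh²(κa) / (4E(U₀ − E))]⁻¹ = 1/840.9 = 0.00119.

T = 0.00119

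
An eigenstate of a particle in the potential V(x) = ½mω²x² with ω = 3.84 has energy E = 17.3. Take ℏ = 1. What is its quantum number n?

E_n = ℏω(n + ½) ⇒ n = E/(ℏω) − ½ = 17.3/3.84 − 0.5 = 4.005 → n = 4.

n = 4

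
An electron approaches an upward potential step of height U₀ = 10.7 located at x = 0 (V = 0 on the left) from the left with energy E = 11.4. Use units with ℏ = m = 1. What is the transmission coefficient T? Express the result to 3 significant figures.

T = 0.637

On each side the TISE gives plane waves with k = √(2m(E − V))/ℏ: k₁ = √(2·1·11.4) = 4.775, k₂ = √(2·1·0.7) = 1.183.
Continuity of ψ and ψ′ at the step yields the reflection amplitude r = (k₁ − k₂)/(k₁ + k₂) = 0.6028; thus R = |r|² = 0.3634, T = 0.6366.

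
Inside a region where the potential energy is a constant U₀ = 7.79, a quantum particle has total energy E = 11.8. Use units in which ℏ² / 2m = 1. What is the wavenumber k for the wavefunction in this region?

k = 2.00

With E > U₀ the solution is oscillatory, ψ ∝ e^{±ikx} with k = √(2m(E − U₀))/ℏ.
k = √(2 × 0.5 × 4.01) = 2.002.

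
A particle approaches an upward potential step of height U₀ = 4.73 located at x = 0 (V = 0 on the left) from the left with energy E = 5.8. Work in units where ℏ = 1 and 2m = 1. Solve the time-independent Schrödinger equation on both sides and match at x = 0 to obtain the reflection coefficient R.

R = 0.159

On each side the TISE gives plane waves with k = √(2m(E − V))/ℏ: k₁ = √(2·½·5.8) = 2.408, k₂ = √(2·½·1.07) = 1.034.
Matching ψ and ψ′ at x = 0 gives r = (k₁ − k₂)/(k₁ + k₂), so R = r² = 0.1593 and T = 1 − R = 0.8407.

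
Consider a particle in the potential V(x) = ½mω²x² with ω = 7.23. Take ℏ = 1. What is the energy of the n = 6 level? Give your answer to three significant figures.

The oscillator eigenvalues are E_n = ℏω(n + ½), so E_6 = 7.23 × 6.5 = 47.00.

E = 47.0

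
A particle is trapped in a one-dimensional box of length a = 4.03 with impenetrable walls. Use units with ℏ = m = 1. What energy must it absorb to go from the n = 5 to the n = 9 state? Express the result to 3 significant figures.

E_n = n²π²ℏ²/(2ma²), so ΔE = (9² − 5²) π²ℏ²/(2ma²).
ΔE = 56 × π² / (2 × 1 × 4.03²) = 17.02.

ΔE = 17.0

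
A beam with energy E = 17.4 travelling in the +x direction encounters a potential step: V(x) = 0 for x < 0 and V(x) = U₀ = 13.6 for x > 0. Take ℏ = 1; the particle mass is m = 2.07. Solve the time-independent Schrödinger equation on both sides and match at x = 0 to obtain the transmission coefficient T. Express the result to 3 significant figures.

T = 0.868

The wavenumbers are k₁ = √(2mE)/ℏ = 8.487 on the left and k₂ = √(2m(E − U₀))/ℏ = 3.966 on the right.
Matching ψ and ψ′ at x = 0 gives r = (k₁ − k₂)/(k₁ + k₂), so R = r² = 0.1318 and T = 1 − R = 0.8682.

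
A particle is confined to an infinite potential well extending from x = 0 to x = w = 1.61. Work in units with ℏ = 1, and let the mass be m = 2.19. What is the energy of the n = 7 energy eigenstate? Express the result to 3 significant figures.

Requiring ψ(0) = ψ(w) = 0 quantises k = nπ/w, hence E_n = ℏ²k²/2m = n²π²ℏ²/(2mw²).
E_7 = 7² × π² / (2 × 2.19 × 1.61²) = 42.60.

E = 42.6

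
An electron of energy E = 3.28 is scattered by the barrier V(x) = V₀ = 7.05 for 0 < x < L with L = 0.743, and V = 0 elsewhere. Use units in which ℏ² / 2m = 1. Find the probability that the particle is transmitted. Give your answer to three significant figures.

T = 0.200

E < V₀: inside the barrier ψ ∝ e^{±κx} with κ = √(2m(V₀ − E))/ℏ = 1.942.
κL = 1.443, sinh(κL) = 1.998.
Matching ψ, ψ′ at both faces gives T = [1 + V₀² sinh²(κL) / (4E(V₀ − E))]⁻¹ = 1/5.011 = 0.200.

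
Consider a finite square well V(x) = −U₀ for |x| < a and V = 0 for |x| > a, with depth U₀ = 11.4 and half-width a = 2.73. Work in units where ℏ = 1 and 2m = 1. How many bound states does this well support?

Define the well-strength parameter z₀ = (a/ℏ)√(2mU₀) = 2.73 × √(2·0.5·11.4) = 9.218.
The even/odd transcendental equations gain one root per π/2 in z₀, giving N = 1 + ⌊2z₀/π⌋ = 1 + ⌊5.868⌋ = 6.

N = 6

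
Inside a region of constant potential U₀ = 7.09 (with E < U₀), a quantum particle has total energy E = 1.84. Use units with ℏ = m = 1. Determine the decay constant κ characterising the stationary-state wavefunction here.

κ = 3.24

Since E < U₀ the TISE in this region is ψ'' = κ²ψ with κ = √(2m(U₀ − E))/ℏ.
κ = √(2 × 1 × 5.25) = 3.240.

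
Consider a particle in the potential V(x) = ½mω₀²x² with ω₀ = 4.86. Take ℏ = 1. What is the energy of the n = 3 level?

Using E_n = (n + ½)ℏω₀: E_3 = 3.5 × 4.86 = 17.01.

E = 17.0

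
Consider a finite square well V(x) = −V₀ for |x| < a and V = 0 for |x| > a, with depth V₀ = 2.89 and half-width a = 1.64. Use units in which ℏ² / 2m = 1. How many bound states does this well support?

N = 2

Define the well-strength parameter z₀ = (a/ℏ)√(2mV₀) = 1.64 × √(2·0.5·2.89) = 2.788.
A new bound state (alternating even/odd) appears each time z₀ passes a multiple of π/2, so N = ⌊2z₀/π⌋ + 1 = ⌊1.775⌋ + 1 = 2.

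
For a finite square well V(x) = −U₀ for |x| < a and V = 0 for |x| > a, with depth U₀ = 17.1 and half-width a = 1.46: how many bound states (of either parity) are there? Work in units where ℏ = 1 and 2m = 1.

Define the well-strength parameter z₀ = (a/ℏ)√(2mU₀) = 1.46 × √(2·0.5·17.1) = 6.037.
The even/odd transcendental equations gain one root per π/2 in z₀, giving N = 1 + ⌊2z₀/π⌋ = 1 + ⌊3.844⌋ = 4.

N = 4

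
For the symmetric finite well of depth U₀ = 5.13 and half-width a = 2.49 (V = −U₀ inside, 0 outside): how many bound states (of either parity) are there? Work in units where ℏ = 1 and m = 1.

The dimensionless depth is z₀ = a√(2mU₀)/ℏ = 2.49 × √(10.26) = 7.976.
The even/odd transcendental equations gain one root per π/2 in z₀, giving N = 1 + ⌊2z₀/π⌋ = 1 + ⌊5.078⌋ = 6.

N = 6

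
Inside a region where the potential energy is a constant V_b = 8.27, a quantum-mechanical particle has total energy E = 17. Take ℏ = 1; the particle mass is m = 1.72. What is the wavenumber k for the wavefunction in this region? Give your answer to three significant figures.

With E > V_b the solution is oscillatory, ψ ∝ e^{±ikx} with k = √(2m(E − V_b))/ℏ.
k = √(2 × 1.72 × 8.73) = 5.480.

k = 5.48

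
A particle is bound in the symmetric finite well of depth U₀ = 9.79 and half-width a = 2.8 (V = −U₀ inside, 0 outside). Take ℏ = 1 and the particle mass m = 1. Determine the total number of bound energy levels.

N = 8

The dimensionless depth is z₀ = a√(2mU₀)/ℏ = 2.8 × √(19.58) = 12.39.
The even/odd transcendental equations gain one root per π/2 in z₀, giving N = 1 + ⌊2z₀/π⌋ = 1 + ⌊7.888⌋ = 8.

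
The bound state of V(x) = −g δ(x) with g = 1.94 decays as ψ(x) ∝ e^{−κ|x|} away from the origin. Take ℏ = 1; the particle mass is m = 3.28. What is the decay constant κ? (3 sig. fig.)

κ = 6.36

Integrating the TISE across x = 0 gives the cusp condition ψ'(0⁺) − ψ'(0⁻) = −(2mg/ℏ²)ψ(0).
With ψ ∝ e^{−κ|x|} this yields −2κ = −2mg/ℏ², so κ = mg/ℏ² = 6.363.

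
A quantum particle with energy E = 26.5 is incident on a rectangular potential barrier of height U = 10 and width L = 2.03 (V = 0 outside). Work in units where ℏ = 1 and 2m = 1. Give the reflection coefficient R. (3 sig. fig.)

Above the barrier the interior wavenumber is k₂ = √(2m(E − U))/ℏ = 4.062, giving phase k₂L = 8.246.
T = [1 + U² sin²(k₂L) / (4E(E − U))]⁻¹ = 1/1.049 = 0.953.
R = 1 − T = 0.0466.

R = 0.0466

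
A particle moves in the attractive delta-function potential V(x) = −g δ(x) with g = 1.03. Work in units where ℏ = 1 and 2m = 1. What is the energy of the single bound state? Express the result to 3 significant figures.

E = -0.265

For x ≠ 0 the bound state is ψ ∝ e^{−κ|x|}; integrating the TISE across the delta gives the cusp condition 2κ = 2mg/ℏ², so κ = 0.5150.
Then E = −ℏ²κ²/(2m) = −mg²/(2ℏ²) = -0.2652.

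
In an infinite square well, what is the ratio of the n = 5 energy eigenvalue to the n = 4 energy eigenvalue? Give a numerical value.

1.5625

Since E_n ∝ n², the ratio is (5/4)² = 1.5625.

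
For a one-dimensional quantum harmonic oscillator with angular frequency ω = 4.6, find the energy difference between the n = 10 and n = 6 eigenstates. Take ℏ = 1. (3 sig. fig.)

E_n = ℏω(n + ½), so ΔE = (10 − 6) ℏω = 4 × 4.6 = 18.40.

ΔE = 18.4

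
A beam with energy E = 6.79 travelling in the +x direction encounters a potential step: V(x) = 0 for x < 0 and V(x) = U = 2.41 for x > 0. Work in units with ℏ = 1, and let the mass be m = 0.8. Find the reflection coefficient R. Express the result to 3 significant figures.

On each side the TISE gives plane waves with k = √(2m(E − V))/ℏ: k₁ = √(2·0.8·6.79) = 3.296, k₂ = √(2·0.8·4.38) = 2.647.
Continuity of ψ and ψ′ at the step yields the reflection amplitude r = (k₁ − k₂)/(k₁ + k₂) = 0.1092; thus R = |r|² = 0.01192, T = 0.9881.

R = 0.0119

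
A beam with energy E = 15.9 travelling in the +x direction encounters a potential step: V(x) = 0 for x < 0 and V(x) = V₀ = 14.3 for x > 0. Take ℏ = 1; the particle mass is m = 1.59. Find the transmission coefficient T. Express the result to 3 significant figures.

T = 0.731

On each side the TISE gives plane waves with k = √(2m(E − V))/ℏ: k₁ = √(2·1.59·15.9) = 7.111, k₂ = √(2·1.59·1.6) = 2.256.
Continuity of ψ and ψ′ at the step yields the reflection amplitude r = (k₁ − k₂)/(k₁ + k₂) = 0.5183; thus R = |r|² = 0.2687, T = 0.7313.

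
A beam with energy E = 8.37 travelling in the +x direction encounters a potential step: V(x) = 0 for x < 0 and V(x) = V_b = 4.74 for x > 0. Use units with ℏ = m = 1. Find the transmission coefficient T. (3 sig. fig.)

T = 0.958

The wavenumbers are k₁ = √(2mE)/ℏ = 4.091 on the left and k₂ = √(2m(E − V_b))/ℏ = 2.694 on the right.
Continuity of ψ and ψ′ at the step yields the reflection amplitude r = (k₁ − k₂)/(k₁ + k₂) = 0.2059; thus R = |r|² = 0.04238, T = 0.9576.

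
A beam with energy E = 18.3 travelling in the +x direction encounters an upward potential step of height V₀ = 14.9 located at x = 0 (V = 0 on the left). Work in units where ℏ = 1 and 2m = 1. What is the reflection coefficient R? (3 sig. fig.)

R = 0.158

The wavenumbers are k₁ = √(2mE)/ℏ = 4.278 on the left and k₂ = √(2m(E − V₀))/ℏ = 1.844 on the right.
Matching ψ and ψ′ at x = 0 gives r = (k₁ − k₂)/(k₁ + k₂), so R = r² = 0.1581 and T = 1 − R = 0.8419.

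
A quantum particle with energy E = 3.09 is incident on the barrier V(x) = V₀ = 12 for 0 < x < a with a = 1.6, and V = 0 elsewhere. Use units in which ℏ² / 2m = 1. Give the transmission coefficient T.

E < V₀: inside the barrier ψ ∝ e^{±κx} with κ = √(2m(V₀ − E))/ℏ = 2.985.
κa = 4.776, sinh(κa) = 59.31.
Matching ψ, ψ′ at both faces gives T = [1 + V₀² sinh²(κa) / (4E(V₀ − E))]⁻¹ = 1/4600 = 0.000217.

T = 0.000217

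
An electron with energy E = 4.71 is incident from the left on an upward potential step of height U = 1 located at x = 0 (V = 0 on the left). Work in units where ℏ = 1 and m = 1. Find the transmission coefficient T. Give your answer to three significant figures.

On each side the TISE gives plane waves with k = √(2m(E − V))/ℏ: k₁ = √(2·1·4.71) = 3.069, k₂ = √(2·1·3.71) = 2.724.
Matching ψ and ψ′ at x = 0 gives r = (k₁ − k₂)/(k₁ + k₂), so R = r² = 0.003551 and T = 1 − R = 0.9964.

T = 0.996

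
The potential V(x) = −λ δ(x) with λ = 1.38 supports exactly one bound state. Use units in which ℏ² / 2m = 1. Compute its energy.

The bound state is ψ(x) = √κ e^{−κ|x|}. The derivative jump ψ'(0⁺) − ψ'(0⁻) = −(2mλ/ℏ²)ψ(0) fixes κ = mλ/ℏ² = 0.6900.
Then E = −ℏ²κ²/(2m) = −mλ²/(2ℏ²) = -0.4761.

E = -0.476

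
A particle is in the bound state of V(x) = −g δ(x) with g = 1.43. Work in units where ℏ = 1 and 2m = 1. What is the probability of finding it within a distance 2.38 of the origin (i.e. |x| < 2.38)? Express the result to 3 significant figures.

The normalised bound state is ψ = √κ e^{−κ|x|} with κ = mg/ℏ² = 0.7150.
P(|x| < d) = ∫_{−d}^{d} κ e^{−2κ|x|} dx = 1 − e^{−2κd} = 1 − e^{−3.403} = 0.9667.

P = 0.967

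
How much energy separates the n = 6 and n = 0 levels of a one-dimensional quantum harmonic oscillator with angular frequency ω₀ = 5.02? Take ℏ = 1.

ΔE = 30.1

E_n = ℏω₀(n + ½), so ΔE = (6 − 0) ℏω₀ = 6 × 5.02 = 30.12.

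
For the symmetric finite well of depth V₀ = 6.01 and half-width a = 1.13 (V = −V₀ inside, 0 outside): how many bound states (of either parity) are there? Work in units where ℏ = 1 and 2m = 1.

N = 2

Define the well-strength parameter z₀ = (a/ℏ)√(2mV₀) = 1.13 × √(2·0.5·6.01) = 2.770.
The even/odd transcendental equations gain one root per π/2 in z₀, giving N = 1 + ⌊2z₀/π⌋ = 1 + ⌊1.764⌋ = 2.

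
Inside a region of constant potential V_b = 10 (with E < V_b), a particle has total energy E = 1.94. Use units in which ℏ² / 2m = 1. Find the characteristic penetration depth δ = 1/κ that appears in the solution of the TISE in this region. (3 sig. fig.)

δ = 0.352

Since E < V_b the TISE in this region is ψ'' = κ²ψ with κ = √(2m(V_b − E))/ℏ.
κ = √(2 × 0.5 × 8.06) = 2.839. The penetration depth is δ = 1/κ = 0.352.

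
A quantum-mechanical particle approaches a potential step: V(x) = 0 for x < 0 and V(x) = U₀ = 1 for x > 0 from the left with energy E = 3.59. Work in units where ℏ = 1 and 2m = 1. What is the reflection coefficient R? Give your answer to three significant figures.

R = 0.00663

The wavenumbers are k₁ = √(2mE)/ℏ = 1.895 on the left and k₂ = √(2m(E − U₀))/ℏ = 1.609 on the right.
Matching ψ and ψ′ at x = 0 gives r = (k₁ − k₂)/(k₁ + k₂), so R = r² = 0.006633 and T = 1 − R = 0.9934.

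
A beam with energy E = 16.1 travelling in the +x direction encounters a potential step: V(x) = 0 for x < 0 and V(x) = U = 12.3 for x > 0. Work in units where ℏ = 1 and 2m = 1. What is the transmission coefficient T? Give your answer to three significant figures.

T = 0.880

On each side the TISE gives plane waves with k = √(2m(E − V))/ℏ: k₁ = √(2·½·16.1) = 4.012, k₂ = √(2·½·3.8) = 1.949.
Continuity of ψ and ψ′ at the step yields the reflection amplitude r = (k₁ − k₂)/(k₁ + k₂) = 0.3461; thus R = |r|² = 0.1198, T = 0.8802.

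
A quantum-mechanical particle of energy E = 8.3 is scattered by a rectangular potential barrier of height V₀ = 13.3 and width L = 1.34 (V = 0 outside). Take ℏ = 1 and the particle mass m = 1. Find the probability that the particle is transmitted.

T = 0.000783

E < V₀: inside the barrier ψ ∝ e^{±κx} with κ = √(2m(V₀ − E))/ℏ = 3.162.
κL = 4.237, sinh(κL) = 34.61.
The exact tunnelling result is T⁻¹ = 1 + V₀² sinh²(κL) / [4E(V₀ − E)] = 1277, so T = 0.000783.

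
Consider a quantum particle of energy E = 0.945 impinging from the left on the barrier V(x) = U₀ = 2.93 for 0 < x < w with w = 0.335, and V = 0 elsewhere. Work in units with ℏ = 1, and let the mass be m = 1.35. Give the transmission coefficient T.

Since E < U₀ the interior solution is evanescent with decay constant κ = √(2m(U₀ − E))/ℏ = 2.315.
κw = 0.7755, sinh(κw) = 0.8557.
The exact tunnelling result is T⁻¹ = 1 + U₀² sinh²(κw) / [4E(U₀ − E)] = 1.838, so T = 0.544.

T = 0.544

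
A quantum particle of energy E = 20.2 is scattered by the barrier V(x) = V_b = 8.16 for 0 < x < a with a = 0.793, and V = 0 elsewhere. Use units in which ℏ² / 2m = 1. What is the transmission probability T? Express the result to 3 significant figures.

E > V_b: inside the barrier k₂ = √(2m(E − V_b))/ℏ = 3.470, k₂a = 2.752.
Matching at both interfaces gives T⁻¹ = 1 + V_b² sin²(k₂a) / [4E(E − V_b)] = 1.010, hence T = 0.990.

T = 0.990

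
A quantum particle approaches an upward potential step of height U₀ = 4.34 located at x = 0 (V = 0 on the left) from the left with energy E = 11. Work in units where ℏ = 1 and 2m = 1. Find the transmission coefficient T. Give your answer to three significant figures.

T = 0.984

The wavenumbers are k₁ = √(2mE)/ℏ = 3.317 on the left and k₂ = √(2m(E − U₀))/ℏ = 2.581 on the right.
Matching ψ and ψ′ at x = 0 gives r = (k₁ − k₂)/(k₁ + k₂), so R = r² = 0.01557 and T = 1 − R = 0.9844.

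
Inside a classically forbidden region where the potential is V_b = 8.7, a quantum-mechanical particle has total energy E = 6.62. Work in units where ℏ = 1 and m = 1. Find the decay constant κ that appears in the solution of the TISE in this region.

Since E < V_b the TISE in this region is ψ'' = κ²ψ with κ = √(2m(V_b − E))/ℏ.
κ = √(2 × 1 × 2.08) = 2.040.

κ = 2.04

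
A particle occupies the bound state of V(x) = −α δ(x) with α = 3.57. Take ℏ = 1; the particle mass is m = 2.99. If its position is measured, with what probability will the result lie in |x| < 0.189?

The normalised bound state is ψ = √κ e^{−κ|x|} with κ = mα/ℏ² = 10.67.
P(|x| < d) = ∫_{−d}^{d} κ e^{−2κ|x|} dx = 1 − e^{−2κd} = 1 − e^{−4.035} = 0.9823.

P = 0.982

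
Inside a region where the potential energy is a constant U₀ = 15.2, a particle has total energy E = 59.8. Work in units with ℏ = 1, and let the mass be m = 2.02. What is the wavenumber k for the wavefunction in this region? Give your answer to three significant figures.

With E > U₀ the solution is oscillatory, ψ ∝ e^{±ikx} with k = √(2m(E − U₀))/ℏ.
k = √(2 × 2.02 × 44.6) = 13.42.

k = 13.4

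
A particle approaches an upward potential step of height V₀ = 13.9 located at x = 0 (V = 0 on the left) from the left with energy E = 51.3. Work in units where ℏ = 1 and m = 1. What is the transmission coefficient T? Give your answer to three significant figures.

T = 0.994

On each side the TISE gives plane waves with k = √(2m(E − V))/ℏ: k₁ = √(2·1·51.3) = 10.13, k₂ = √(2·1·37.4) = 8.649.
Continuity of ψ and ψ′ at the step yields the reflection amplitude r = (k₁ − k₂)/(k₁ + k₂) = 0.07884; thus R = |r|² = 0.006216, T = 0.9938.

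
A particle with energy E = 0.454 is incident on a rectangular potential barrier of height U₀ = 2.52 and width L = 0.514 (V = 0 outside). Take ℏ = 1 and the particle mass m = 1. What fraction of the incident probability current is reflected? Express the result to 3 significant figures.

Since E < U₀ the interior solution is evanescent with decay constant κ = √(2m(U₀ − E))/ℏ = 2.033.
κL = 1.045, sinh(κL) = 1.246.
Matching ψ, ψ′ at both faces gives T = [1 + U₀² sinh²(κL) / (4E(U₀ − E))]⁻¹ = 1/3.626 = 0.276.
R = 1 − T = 0.724.

R = 0.724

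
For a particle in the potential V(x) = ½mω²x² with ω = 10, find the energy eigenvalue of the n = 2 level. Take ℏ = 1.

The oscillator eigenvalues are E_n = ℏω(n + ½), so E_2 = 10 × 2.5 = 25.00.

E = 25.0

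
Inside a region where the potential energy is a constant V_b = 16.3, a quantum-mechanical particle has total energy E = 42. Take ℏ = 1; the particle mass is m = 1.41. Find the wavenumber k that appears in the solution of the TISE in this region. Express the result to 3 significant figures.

k = 8.51

With E > V_b the solution is oscillatory, ψ ∝ e^{±ikx} with k = √(2m(E − V_b))/ℏ.
k = √(2 × 1.41 × 25.7) = 8.513.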